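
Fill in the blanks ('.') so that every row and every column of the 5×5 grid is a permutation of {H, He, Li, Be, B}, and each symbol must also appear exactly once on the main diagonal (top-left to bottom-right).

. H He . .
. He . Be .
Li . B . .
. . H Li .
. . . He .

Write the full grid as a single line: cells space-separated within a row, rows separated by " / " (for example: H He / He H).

Be H He B Li / H He Li Be B / Li Be B H He / He B H Li Be / B Li Be He H

(r1,c1) = Be
(r1,c4) = B
(r1,c5) = Li
(r2,c3) = Li
(r3,c2) = Be
(r3,c4) = H
(r3,c5) = He
(r4,c2) = B
(r4,c5) = Be
(r5,c2) = Li
(r5,c3) = Be
(r5,c5) = H
(r2,c5) = B
(r4,c1) = He
(r5,c1) = B
(r2,c1) = H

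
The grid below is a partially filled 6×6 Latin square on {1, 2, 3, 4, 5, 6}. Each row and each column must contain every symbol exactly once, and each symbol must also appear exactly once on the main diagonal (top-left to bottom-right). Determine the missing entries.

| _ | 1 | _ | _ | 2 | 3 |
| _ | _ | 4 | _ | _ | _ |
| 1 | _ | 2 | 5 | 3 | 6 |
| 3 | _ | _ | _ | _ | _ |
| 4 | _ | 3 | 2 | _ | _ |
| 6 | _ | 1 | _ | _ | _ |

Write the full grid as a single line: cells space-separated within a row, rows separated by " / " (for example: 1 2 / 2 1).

5 1 6 4 2 3 / 2 3 4 6 1 5 / 1 4 2 5 3 6 / 3 6 5 1 4 2 / 4 5 3 2 6 1 / 6 2 1 3 5 4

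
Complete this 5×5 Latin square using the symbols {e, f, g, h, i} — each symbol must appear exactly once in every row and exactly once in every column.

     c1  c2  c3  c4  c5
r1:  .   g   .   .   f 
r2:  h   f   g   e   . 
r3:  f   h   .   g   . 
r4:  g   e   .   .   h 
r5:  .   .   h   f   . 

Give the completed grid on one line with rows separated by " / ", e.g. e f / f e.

i g e h f / h f g e i / f h i g e / g e f i h / e i h f g

Cell (r2,c5): row 2 has {e,f,g,h}; column 5 has {f,h} → i.
Cell (r3,c5): row 3 has {f,g,h}; column 5 has {f,h,i} → e.
Cell (r4,c4): row 4 has {e,g,h}; column 4 has {e,f,g} → i.
Cell (r5,c2): row 5 has {f,h}; column 2 has {e,f,g,h} → i.
Cell (r5,c5): row 5 has {f,h,i}; column 5 has {e,f,h,i} → g.
Cell (r1,c4): row 1 has {f,g}; column 4 has {e,f,g,i} → h.
Cell (r3,c3): row 3 has {e,f,g,h}; column 3 has {g,h} → i.
Cell (r4,c3): row 4 has {e,g,h,i}; column 3 has {g,h,i} → f.
Cell (r5,c1): row 5 has {f,g,h,i}; column 1 has {f,g,h} → e.
Cell (r1,c1): row 1 has {f,g,h}; column 1 has {e,f,g,h} → i.
Cell (r1,c3): row 1 has {f,g,h,i}; column 3 has {f,g,h,i} → e.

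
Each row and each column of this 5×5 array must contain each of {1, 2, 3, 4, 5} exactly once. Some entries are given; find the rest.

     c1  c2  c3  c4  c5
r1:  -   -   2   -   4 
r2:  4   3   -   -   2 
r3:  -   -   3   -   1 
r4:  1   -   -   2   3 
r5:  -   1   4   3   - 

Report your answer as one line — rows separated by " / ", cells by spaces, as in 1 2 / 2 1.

3 5 2 1 4 / 4 3 1 5 2 / 5 2 3 4 1 / 1 4 5 2 3 / 2 1 4 3 5

Cell (r1,c2): row 1 has {2,4}; column 2 has {1,3} → 5.
Cell (r1,c4): row 1 has {2,4,5}; column 4 has {2,3} → 1.
Cell (r2,c4): row 2 has {2,3,4}; column 4 has {1,2,3} → 5.
Cell (r3,c4): row 3 has {1,3}; column 4 has {1,2,3,5} → 4.
Cell (r4,c2): row 4 has {1,2,3}; column 2 has {1,3,5} → 4.
Cell (r4,c3): row 4 has {1,2,3,4}; column 3 has {2,3,4} → 5.
Cell (r5,c5): row 5 has {1,3,4}; column 5 has {1,2,3,4} → 5.
Cell (r1,c1): row 1 has {1,2,4,5}; column 1 has {1,4} → 3.
Cell (r2,c3): row 2 has {2,3,4,5}; column 3 has {2,3,4,5} → 1.
Cell (r3,c2): row 3 has {1,3,4}; column 2 has {1,3,4,5} → 2.
Cell (r5,c1): row 5 has {1,3,4,5}; column 1 has {1,3,4} → 2.
Cell (r3,c1): row 3 has {1,2,3,4}; column 1 has {1,2,3,4} → 5.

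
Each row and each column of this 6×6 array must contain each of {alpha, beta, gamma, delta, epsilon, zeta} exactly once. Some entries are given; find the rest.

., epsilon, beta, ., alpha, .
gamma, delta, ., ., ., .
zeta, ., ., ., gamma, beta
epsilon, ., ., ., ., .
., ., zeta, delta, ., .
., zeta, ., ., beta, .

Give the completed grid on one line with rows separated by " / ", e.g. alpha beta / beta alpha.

row 1 has {alpha,beta,epsilon}; column 1 has {gamma,epsilon,zeta} — only delta is left for (r1,c1).
row 3 has {beta,gamma,zeta}; column 2 has {delta,epsilon,zeta} — only alpha is left for (r3,c2).
row 3 has {alpha,beta,gamma,zeta}; column 4 has {delta} — only epsilon is left for (r3,c4).
row 5 has {delta,zeta}; column 5 has {alpha,beta,gamma} — only epsilon is left for (r5,c5).
row 6 has {beta,zeta}; column 1 has {gamma,delta,epsilon,zeta} — only alpha is left for (r6,c1).
row 6 has {alpha,beta,zeta}; column 4 has {delta,epsilon} — only gamma is left for (r6,c4).
row 1 has {alpha,beta,delta,epsilon}; column 4 has {gamma,delta,epsilon} — only zeta is left for (r1,c4).
row 1 has {alpha,beta,delta,epsilon,zeta}; column 6 has {beta} — only gamma is left for (r1,c6).
row 2 has {gamma,delta}; column 5 has {alpha,beta,gamma,epsilon} — only zeta is left for (r2,c5).
row 3 has {alpha,beta,gamma,epsilon,zeta}; column 3 has {beta,zeta} — only delta is left for (r3,c3).
row 4 has {epsilon}; column 5 has {alpha,beta,gamma,epsilon,zeta} — only delta is left for (r4,c5).
row 5 has {delta,epsilon,zeta}; column 1 has {alpha,gamma,delta,epsilon,zeta} — only beta is left for (r5,c1).
row 5 has {beta,delta,epsilon,zeta}; column 2 has {alpha,delta,epsilon,zeta} — only gamma is left for (r5,c2).
row 5 has {beta,gamma,delta,epsilon,zeta}; column 6 has {beta,gamma} — only alpha is left for (r5,c6).
row 6 has {alpha,beta,gamma,zeta}; column 3 has {beta,delta,zeta} — only epsilon is left for (r6,c3).
row 6 has {alpha,beta,gamma,epsilon,zeta}; column 6 has {alpha,beta,gamma} — only delta is left for (r6,c6).
row 2 has {gamma,delta,zeta}; column 3 has {beta,delta,epsilon,zeta} — only alpha is left for (r2,c3).
row 2 has {alpha,gamma,delta,zeta}; column 4 has {gamma,delta,epsilon,zeta} — only beta is left for (r2,c4).
row 2 has {alpha,beta,gamma,delta,zeta}; column 6 has {alpha,beta,gamma,delta} — only epsilon is left for (r2,c6).
row 4 has {delta,epsilon}; column 2 has {alpha,gamma,delta,epsilon,zeta} — only beta is left for (r4,c2).
row 4 has {beta,delta,epsilon}; column 3 has {alpha,beta,delta,epsilon,zeta} — only gamma is left for (r4,c3).
row 4 has {beta,gamma,delta,epsilon}; column 4 has {beta,gamma,delta,epsilon,zeta} — only alpha is left for (r4,c4).
row 4 has {alpha,beta,gamma,delta,epsilon}; column 6 has {alpha,beta,gamma,delta,epsilon} — only zeta is left for (r4,c6).

delta epsilon beta zeta alpha gamma / gamma delta alpha beta zeta epsilon / zeta alpha delta epsilon gamma beta / epsilon beta gamma alpha delta zeta / beta gamma zeta delta epsilon alpha / alpha zeta epsilon gamma beta delta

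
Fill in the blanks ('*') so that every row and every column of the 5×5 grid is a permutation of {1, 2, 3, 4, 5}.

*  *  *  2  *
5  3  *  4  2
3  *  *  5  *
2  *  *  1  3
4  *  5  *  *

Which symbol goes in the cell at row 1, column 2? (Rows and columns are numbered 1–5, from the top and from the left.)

4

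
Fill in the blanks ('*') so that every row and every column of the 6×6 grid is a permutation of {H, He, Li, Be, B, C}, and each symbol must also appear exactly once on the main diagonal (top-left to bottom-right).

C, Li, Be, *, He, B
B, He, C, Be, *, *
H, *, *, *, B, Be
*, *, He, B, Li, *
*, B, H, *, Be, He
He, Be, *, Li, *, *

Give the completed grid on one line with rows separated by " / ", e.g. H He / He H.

(r1,c4) = H
(r2,c5) = H
(r2,c6) = Li
(r3,c2) = C
(r3,c3) = Li
(r3,c4) = He
(r4,c1) = Be
(r4,c2) = H
(r4,c6) = C
(r5,c1) = Li
(r5,c4) = C
(r6,c3) = B
(r6,c5) = C
(r6,c6) = H

C Li Be H He B / B He C Be H Li / H C Li He B Be / Be H He B Li C / Li B H C Be He / He Be B Li C H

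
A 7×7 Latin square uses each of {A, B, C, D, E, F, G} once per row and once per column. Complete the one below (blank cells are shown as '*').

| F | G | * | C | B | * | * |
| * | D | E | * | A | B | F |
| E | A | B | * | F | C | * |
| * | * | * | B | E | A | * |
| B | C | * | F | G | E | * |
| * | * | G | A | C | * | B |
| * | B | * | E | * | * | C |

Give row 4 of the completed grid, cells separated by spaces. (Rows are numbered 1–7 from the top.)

G F C B E A D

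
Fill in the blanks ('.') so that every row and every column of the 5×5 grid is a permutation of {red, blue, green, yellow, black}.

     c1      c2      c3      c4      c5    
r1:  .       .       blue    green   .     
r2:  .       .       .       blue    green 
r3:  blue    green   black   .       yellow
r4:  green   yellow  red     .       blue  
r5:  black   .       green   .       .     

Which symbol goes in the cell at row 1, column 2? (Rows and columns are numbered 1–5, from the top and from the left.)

(r2,c3) = yellow
(r3,c4) = red
(r4,c4) = black
(r5,c4) = yellow
(r5,c5) = red
(r1,c5) = black
(r2,c1) = red
(r2,c2) = black
(r5,c2) = blue
(r1,c1) = yellow
(r1,c2) = red

red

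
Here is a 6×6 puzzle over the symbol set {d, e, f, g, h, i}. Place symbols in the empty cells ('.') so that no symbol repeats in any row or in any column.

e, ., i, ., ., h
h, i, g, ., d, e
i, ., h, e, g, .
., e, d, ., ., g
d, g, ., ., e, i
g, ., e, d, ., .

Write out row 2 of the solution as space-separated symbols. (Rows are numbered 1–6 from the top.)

Cell (r1,c5): row 1 has {e,h,i}; column 5 has {d,e,g} → f.
Cell (r2,c4): row 2 has {d,e,g,h,i}; column 4 has {d,e} → f.

h i g f d e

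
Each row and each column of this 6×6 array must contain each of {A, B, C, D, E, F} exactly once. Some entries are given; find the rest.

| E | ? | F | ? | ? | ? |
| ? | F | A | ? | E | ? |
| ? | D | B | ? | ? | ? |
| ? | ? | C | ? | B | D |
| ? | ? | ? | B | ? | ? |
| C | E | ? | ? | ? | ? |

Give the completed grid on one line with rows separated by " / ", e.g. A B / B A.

E B F C D A / B F A D E C / A D B F C E / F A C E B D / D C E B A F / C E D A F B

(r4,c2): row 4 has {B,C,D}; column 2 has {D,E,F}, so it must be A.
(r5,c2): row 5 has {B}; column 2 has {A,D,E,F}, so it must be C.
(r6,c3): row 6 has {C,E}; column 3 has {A,B,C,F}, so it must be D.
(r1,c2): row 1 has {E,F}; column 2 has {A,C,D,E,F}, so it must be B.
(r4,c1): row 4 has {A,B,C,D}; column 1 has {C,E}, so it must be F.
(r4,c4): row 4 has {A,B,C,D,F}; column 4 has {B}, so it must be E.
(r5,c3): row 5 has {B,C}; column 3 has {A,B,C,D,F}, so it must be E.
(r3,c1): row 3 has {B,D}; column 1 has {C,E,F}, so it must be A.
(r5,c1): row 5 has {B,C,E}; column 1 has {A,C,E,F}, so it must be D.
(r2,c1): row 2 has {A,E,F}; column 1 has {A,C,D,E,F}, so it must be B.
(r2,c6): row 2 has {A,B,E,F}; column 6 has {D}, so it must be C.
(r1,c6): row 1 has {B,E,F}; column 6 has {C,D}, so it must be A.
(r2,c4): row 2 has {A,B,C,E,F}; column 4 has {B,E}, so it must be D.
(r5,c6): row 5 has {B,C,D,E}; column 6 has {A,C,D}, so it must be F.
(r6,c6): row 6 has {C,D,E}; column 6 has {A,C,D,F}, so it must be B.
(r1,c4): row 1 has {A,B,E,F}; column 4 has {B,D,E}, so it must be C.
(r1,c5): row 1 has {A,B,C,E,F}; column 5 has {B,E}, so it must be D.
(r3,c4): row 3 has {A,B,D}; column 4 has {B,C,D,E}, so it must be F.
(r3,c5): row 3 has {A,B,D,F}; column 5 has {B,D,E}, so it must be C.
(r3,c6): row 3 has {A,B,C,D,F}; column 6 has {A,B,C,D,F}, so it must be E.
(r5,c5): row 5 has {B,C,D,E,F}; column 5 has {B,C,D,E}, so it must be A.
(r6,c4): row 6 has {B,C,D,E}; column 4 has {B,C,D,E,F}, so it must be A.
(r6,c5): row 6 has {A,B,C,D,E}; column 5 has {A,B,C,D,E}, so it must be F.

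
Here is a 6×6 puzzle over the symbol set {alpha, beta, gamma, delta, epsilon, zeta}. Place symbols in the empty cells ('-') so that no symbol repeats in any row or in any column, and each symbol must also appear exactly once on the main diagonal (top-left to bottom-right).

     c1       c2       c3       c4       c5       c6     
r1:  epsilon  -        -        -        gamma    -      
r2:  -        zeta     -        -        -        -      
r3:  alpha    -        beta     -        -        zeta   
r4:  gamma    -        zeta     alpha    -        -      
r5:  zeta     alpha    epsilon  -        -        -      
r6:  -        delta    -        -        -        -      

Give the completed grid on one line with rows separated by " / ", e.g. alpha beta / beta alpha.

epsilon beta delta zeta gamma alpha / delta zeta gamma beta alpha epsilon / alpha gamma beta delta epsilon zeta / gamma epsilon zeta alpha beta delta / zeta alpha epsilon gamma delta beta / beta delta alpha epsilon zeta gamma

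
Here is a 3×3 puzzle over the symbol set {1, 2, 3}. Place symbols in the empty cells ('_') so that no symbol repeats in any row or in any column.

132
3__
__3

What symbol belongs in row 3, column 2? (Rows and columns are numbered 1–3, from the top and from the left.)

1

Cell (r2,c3): row 2 has {3}; column 3 has {2,3} → 1.
Cell (r3,c1): row 3 has {3}; column 1 has {1,3} → 2.
Cell (r3,c2): row 3 has {2,3}; column 2 has {3} → 1.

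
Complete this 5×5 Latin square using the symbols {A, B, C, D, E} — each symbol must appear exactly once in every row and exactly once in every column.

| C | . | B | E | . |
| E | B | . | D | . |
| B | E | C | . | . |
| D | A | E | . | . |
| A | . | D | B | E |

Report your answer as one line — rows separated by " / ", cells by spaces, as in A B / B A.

(r1,c2) = D
(r1,c5) = A
(r2,c3) = A
(r2,c5) = C
(r3,c4) = A
(r3,c5) = D
(r4,c4) = C
(r4,c5) = B
(r5,c2) = C

C D B E A / E B A D C / B E C A D / D A E C B / A C D B E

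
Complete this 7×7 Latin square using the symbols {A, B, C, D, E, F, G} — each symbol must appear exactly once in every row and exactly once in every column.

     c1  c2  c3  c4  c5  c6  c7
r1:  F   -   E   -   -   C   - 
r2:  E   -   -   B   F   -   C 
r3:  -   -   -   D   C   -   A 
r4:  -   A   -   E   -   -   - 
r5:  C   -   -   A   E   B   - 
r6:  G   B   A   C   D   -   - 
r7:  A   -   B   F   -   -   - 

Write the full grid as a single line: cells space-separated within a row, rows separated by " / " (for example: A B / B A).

F D E G A C B / E G D B F A C / B E F D C G A / D A C E B F G / C F G A E B D / G B A C D E F / A C B F G D E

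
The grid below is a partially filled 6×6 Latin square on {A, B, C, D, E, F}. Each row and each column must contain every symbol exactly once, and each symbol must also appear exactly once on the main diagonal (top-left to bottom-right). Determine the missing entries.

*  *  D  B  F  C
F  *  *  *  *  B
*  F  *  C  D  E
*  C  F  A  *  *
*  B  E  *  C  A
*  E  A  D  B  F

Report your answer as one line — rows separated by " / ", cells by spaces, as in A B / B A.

(r1,c1): row 1 has {B,C,D,F}; column 1 has {F}; the diagonal has {A,C,F}, so it must be E.
(r1,c2): row 1 has {B,C,D,E,F}; column 2 has {B,C,E,F}, so it must be A.
(r2,c2): row 2 has {B,F}; column 2 has {A,B,C,E,F}; the diagonal has {A,C,E,F}, so it must be D.
(r2,c3): row 2 has {B,D,F}; column 3 has {A,D,E,F}, so it must be C.
(r2,c4): row 2 has {B,C,D,F}; column 4 has {A,B,C,D}, so it must be E.
(r2,c5): row 2 has {B,C,D,E,F}; column 5 has {B,C,D,F}, so it must be A.
(r3,c3): row 3 has {C,D,E,F}; column 3 has {A,C,D,E,F}; the diagonal has {A,C,D,E,F}, so it must be B.
(r4,c5): row 4 has {A,C,F}; column 5 has {A,B,C,D,F}, so it must be E.
(r4,c6): row 4 has {A,C,E,F}; column 6 has {A,B,C,E,F}, so it must be D.
(r5,c1): row 5 has {A,B,C,E}; column 1 has {E,F}, so it must be D.
(r5,c4): row 5 has {A,B,C,D,E}; column 4 has {A,B,C,D,E}, so it must be F.
(r6,c1): row 6 has {A,B,D,E,F}; column 1 has {D,E,F}, so it must be C.
(r3,c1): row 3 has {B,C,D,E,F}; column 1 has {C,D,E,F}, so it must be A.
(r4,c1): row 4 has {A,C,D,E,F}; column 1 has {A,C,D,E,F}, so it must be B.

E A D B F C / F D C E A B / A F B C D E / B C F A E D / D B E F C A / C E A D B F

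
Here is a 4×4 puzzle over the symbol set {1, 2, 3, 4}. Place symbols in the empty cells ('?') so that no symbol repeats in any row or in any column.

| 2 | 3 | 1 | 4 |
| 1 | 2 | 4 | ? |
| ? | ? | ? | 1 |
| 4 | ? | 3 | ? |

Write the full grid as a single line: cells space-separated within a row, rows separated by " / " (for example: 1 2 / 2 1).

At row 2, column 4: row 2 has {1,2,4}; column 4 has {1,4}; that leaves 3.
At row 3, column 1: row 3 has {1}; column 1 has {1,2,4}; that leaves 3.
At row 3, column 2: row 3 has {1,3}; column 2 has {2,3}; that leaves 4.
At row 3, column 3: row 3 has {1,3,4}; column 3 has {1,3,4}; that leaves 2.
At row 4, column 2: row 4 has {3,4}; column 2 has {2,3,4}; that leaves 1.
At row 4, column 4: row 4 has {1,3,4}; column 4 has {1,3,4}; that leaves 2.

2 3 1 4 / 1 2 4 3 / 3 4 2 1 / 4 1 3 2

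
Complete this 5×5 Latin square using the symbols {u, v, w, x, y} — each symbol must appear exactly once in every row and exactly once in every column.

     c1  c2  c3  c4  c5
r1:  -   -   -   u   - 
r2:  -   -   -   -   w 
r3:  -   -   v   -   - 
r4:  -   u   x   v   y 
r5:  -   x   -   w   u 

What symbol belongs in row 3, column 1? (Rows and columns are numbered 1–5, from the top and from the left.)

(r3,c5) = x
(r4,c1) = w
(r5,c3) = y
(r1,c3) = w
(r1,c5) = v
(r2,c3) = u
(r3,c4) = y
(r5,c1) = v
(r1,c2) = y
(r2,c2) = v
(r2,c4) = x
(r3,c1) = u

u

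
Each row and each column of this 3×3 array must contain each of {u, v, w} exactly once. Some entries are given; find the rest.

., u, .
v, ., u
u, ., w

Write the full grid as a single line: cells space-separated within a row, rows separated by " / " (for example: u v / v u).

w u v / v w u / u v w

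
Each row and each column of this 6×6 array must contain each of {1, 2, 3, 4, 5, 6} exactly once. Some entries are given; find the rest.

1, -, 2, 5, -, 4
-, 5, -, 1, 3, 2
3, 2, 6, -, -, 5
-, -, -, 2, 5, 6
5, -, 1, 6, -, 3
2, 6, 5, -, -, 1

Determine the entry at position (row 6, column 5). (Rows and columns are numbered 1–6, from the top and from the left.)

(r1,c2) = 3
(r1,c5) = 6
(r2,c3) = 4
(r3,c4) = 4
(r3,c5) = 1
(r4,c1) = 4
(r4,c2) = 1
(r4,c3) = 3
(r5,c2) = 4
(r5,c5) = 2
(r6,c4) = 3
(r6,c5) = 4

4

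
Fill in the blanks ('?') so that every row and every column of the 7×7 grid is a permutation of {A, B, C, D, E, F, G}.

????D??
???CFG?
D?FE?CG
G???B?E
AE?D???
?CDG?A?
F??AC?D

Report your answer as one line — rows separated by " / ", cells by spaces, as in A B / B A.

(r3,c5) = A
(r4,c4) = F
(r4,c6) = D
(r5,c5) = G
(r6,c5) = E
(r1,c4) = B
(r3,c2) = B
(r4,c2) = A
(r4,c3) = C
(r5,c3) = B
(r5,c6) = F
(r5,c7) = C
(r6,c1) = B
(r6,c7) = F
(r7,c2) = G
(r7,c3) = E
(r7,c6) = B
(r1,c2) = F
(r1,c6) = E
(r1,c7) = A
(r2,c1) = E
(r2,c2) = D
(r2,c3) = A
(r2,c7) = B
(r1,c1) = C
(r1,c3) = G

C F G B D E A / E D A C F G B / D B F E A C G / G A C F B D E / A E B D G F C / B C D G E A F / F G E A C B D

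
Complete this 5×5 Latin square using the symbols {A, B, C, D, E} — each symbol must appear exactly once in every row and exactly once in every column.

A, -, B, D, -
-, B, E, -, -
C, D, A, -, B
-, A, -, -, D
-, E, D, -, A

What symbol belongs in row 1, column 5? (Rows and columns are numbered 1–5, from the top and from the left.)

E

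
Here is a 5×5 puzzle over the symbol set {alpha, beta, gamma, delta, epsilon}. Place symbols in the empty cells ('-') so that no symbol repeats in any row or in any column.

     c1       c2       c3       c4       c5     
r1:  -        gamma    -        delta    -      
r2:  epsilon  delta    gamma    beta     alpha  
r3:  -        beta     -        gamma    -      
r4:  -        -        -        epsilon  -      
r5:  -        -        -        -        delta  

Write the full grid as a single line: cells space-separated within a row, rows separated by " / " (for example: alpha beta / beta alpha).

alpha gamma epsilon delta beta / epsilon delta gamma beta alpha / delta beta alpha gamma epsilon / beta alpha delta epsilon gamma / gamma epsilon beta alpha delta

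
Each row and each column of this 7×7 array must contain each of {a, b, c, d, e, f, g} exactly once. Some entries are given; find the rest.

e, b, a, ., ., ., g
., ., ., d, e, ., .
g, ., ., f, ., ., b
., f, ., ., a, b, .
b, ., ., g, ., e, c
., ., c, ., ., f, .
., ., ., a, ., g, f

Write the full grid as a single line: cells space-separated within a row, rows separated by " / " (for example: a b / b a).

e b a c f d g / f g b d e c a / g e d f c a b / c f g e a b d / b a f g d e c / a d c b g f e / d c e a b g f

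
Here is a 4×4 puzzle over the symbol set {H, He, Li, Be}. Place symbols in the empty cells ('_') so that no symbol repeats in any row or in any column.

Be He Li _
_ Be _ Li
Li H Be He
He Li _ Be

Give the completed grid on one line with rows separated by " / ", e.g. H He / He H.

Be He Li H / H Be He Li / Li H Be He / He Li H Be

(r1,c4) = H
(r2,c1) = H
(r2,c3) = He
(r4,c3) = H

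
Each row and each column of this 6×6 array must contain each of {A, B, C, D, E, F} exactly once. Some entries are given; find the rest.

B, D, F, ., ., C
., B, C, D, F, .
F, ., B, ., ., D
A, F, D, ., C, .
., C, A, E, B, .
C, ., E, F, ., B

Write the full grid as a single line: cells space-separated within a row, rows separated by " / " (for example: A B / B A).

row 1 has {B,C,D,F}; column 4 has {D,E,F} — only A is left for (r1,c4).
row 1 has {A,B,C,D,F}; column 5 has {B,C,F} — only E is left for (r1,c5).
row 2 has {B,C,D,F}; column 1 has {A,B,C,F} — only E is left for (r2,c1).
row 2 has {B,C,D,E,F}; column 6 has {B,C,D} — only A is left for (r2,c6).
row 3 has {B,D,F}; column 4 has {A,D,E,F} — only C is left for (r3,c4).
row 3 has {B,C,D,F}; column 5 has {B,C,E,F} — only A is left for (r3,c5).
row 4 has {A,C,D,F}; column 4 has {A,C,D,E,F} — only B is left for (r4,c4).
row 4 has {A,B,C,D,F}; column 6 has {A,B,C,D} — only E is left for (r4,c6).
row 5 has {A,B,C,E}; column 1 has {A,B,C,E,F} — only D is left for (r5,c1).
row 5 has {A,B,C,D,E}; column 6 has {A,B,C,D,E} — only F is left for (r5,c6).
row 6 has {B,C,E,F}; column 2 has {B,C,D,F} — only A is left for (r6,c2).
row 6 has {A,B,C,E,F}; column 5 has {A,B,C,E,F} — only D is left for (r6,c5).
row 3 has {A,B,C,D,F}; column 2 has {A,B,C,D,F} — only E is left for (r3,c2).

B D F A E C / E B C D F A / F E B C A D / A F D B C E / D C A E B F / C A E F D B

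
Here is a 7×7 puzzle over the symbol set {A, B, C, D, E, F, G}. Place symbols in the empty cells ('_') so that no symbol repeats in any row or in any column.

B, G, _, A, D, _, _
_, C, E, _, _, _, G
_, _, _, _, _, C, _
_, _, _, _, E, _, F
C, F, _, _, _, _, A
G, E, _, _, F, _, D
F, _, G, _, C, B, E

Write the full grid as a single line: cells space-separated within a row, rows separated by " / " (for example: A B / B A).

(r1,c7) = C
(r3,c7) = B
(r6,c6) = A
(r7,c4) = D
(r1,c3) = F
(r1,c6) = E
(r7,c2) = A
(r3,c2) = D
(r3,c3) = A
(r3,c5) = G
(r4,c2) = B
(r5,c5) = B
(r2,c5) = A
(r3,c1) = E
(r3,c4) = F
(r5,c3) = D
(r5,c6) = G
(r2,c1) = D
(r2,c4) = B
(r2,c6) = F
(r4,c1) = A
(r4,c3) = C
(r4,c4) = G
(r4,c6) = D
(r5,c4) = E
(r6,c3) = B
(r6,c4) = C

B G F A D E C / D C E B A F G / E D A F G C B / A B C G E D F / C F D E B G A / G E B C F A D / F A G D C B E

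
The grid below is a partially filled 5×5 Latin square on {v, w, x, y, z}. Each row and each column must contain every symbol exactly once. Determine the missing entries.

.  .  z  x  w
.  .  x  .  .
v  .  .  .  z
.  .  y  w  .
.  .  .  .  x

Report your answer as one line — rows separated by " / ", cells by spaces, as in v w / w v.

row 1 has {w,x,z}; column 1 has {v} — only y is left for (r1,c1).
row 1 has {w,x,y,z}; column 2 is empty so far — only v is left for (r1,c2).
row 3 has {v,z}; column 3 has {x,y,z} — only w is left for (r3,c3).
row 3 has {v,w,z}; column 4 has {w,x} — only y is left for (r3,c4).
row 4 has {w,y}; column 5 has {w,x,z} — only v is left for (r4,c5).
row 5 has {x}; column 3 has {w,x,y,z} — only v is left for (r5,c3).
row 5 has {v,x}; column 4 has {w,x,y} — only z is left for (r5,c4).
row 2 has {x}; column 4 has {w,x,y,z} — only v is left for (r2,c4).
row 2 has {v,x}; column 5 has {v,w,x,z} — only y is left for (r2,c5).
row 3 has {v,w,y,z}; column 2 has {v} — only x is left for (r3,c2).
row 4 has {v,w,y}; column 2 has {v,x} — only z is left for (r4,c2).
row 5 has {v,x,z}; column 1 has {v,y} — only w is left for (r5,c1).
row 5 has {v,w,x,z}; column 2 has {v,x,z} — only y is left for (r5,c2).
row 2 has {v,x,y}; column 1 has {v,w,y} — only z is left for (r2,c1).
row 2 has {v,x,y,z}; column 2 has {v,x,y,z} — only w is left for (r2,c2).
row 4 has {v,w,y,z}; column 1 has {v,w,y,z} — only x is left for (r4,c1).

y v z x w / z w x v y / v x w y z / x z y w v / w y v z x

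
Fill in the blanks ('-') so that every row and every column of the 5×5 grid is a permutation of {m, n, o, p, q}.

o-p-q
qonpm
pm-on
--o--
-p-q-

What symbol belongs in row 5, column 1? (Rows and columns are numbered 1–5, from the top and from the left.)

(r1,c2) = n
(r1,c4) = m
(r3,c3) = q
(r4,c2) = q
(r4,c4) = n
(r4,c5) = p
(r5,c3) = m
(r5,c5) = o
(r4,c1) = m
(r5,c1) = n

n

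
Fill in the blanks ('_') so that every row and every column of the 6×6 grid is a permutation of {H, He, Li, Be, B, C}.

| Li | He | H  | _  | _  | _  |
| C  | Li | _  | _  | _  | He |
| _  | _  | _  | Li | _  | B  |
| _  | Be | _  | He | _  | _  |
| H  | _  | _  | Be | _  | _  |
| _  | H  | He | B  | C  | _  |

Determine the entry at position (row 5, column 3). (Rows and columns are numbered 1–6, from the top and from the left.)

(r1,c4) = C
(r1,c6) = Be
(r2,c4) = H
(r3,c2) = C
(r3,c3) = Be
(r4,c1) = B
(r5,c2) = B
(r6,c1) = Be
(r6,c6) = Li
(r1,c5) = B
(r2,c3) = B
(r2,c5) = Be
(r3,c1) = He
(r3,c5) = H
(r4,c5) = Li
(r5,c5) = He
(r5,c6) = C
(r4,c3) = C
(r4,c6) = H
(r5,c3) = Li

Li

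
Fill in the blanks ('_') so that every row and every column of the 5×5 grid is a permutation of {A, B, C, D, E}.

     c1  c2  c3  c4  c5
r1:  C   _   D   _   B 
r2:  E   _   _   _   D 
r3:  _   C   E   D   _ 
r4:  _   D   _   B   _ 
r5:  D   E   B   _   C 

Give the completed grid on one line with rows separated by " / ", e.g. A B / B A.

Cell (r1,c2): row 1 has {B,C,D}; column 2 has {C,D,E} → A.
Cell (r1,c4): row 1 has {A,B,C,D}; column 4 has {B,D} → E.
Cell (r2,c2): row 2 has {D,E}; column 2 has {A,C,D,E} → B.
Cell (r3,c5): row 3 has {C,D,E}; column 5 has {B,C,D} → A.
Cell (r4,c1): row 4 has {B,D}; column 1 has {C,D,E} → A.
Cell (r4,c3): row 4 has {A,B,D}; column 3 has {B,D,E} → C.
Cell (r4,c5): row 4 has {A,B,C,D}; column 5 has {A,B,C,D} → E.
Cell (r5,c4): row 5 has {B,C,D,E}; column 4 has {B,D,E} → A.
Cell (r2,c3): row 2 has {B,D,E}; column 3 has {B,C,D,E} → A.
Cell (r2,c4): row 2 has {A,B,D,E}; column 4 has {A,B,D,E} → C.
Cell (r3,c1): row 3 has {A,C,D,E}; column 1 has {A,C,D,E} → B.

C A D E B / E B A C D / B C E D A / A D C B E / D E B A C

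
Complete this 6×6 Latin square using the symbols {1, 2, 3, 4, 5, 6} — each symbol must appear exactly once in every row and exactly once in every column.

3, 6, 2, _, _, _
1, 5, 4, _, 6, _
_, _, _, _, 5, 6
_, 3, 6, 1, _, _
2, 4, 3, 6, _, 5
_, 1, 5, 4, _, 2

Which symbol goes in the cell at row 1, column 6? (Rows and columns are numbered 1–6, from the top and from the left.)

1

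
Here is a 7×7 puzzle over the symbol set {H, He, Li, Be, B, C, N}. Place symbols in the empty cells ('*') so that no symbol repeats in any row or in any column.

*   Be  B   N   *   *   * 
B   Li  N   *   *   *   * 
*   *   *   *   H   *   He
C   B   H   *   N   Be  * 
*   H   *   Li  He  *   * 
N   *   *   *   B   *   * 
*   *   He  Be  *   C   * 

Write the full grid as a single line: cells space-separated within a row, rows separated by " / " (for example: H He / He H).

row 4 has {H,Be,B,C,N}; column 4 has {Li,Be,N} — only He is left for (r4,c4).
row 4 has {H,He,Be,B,C,N}; column 7 has {He} — only Li is left for (r4,c7).
row 5 has {H,He,Li}; column 1 has {B,C,N} — only Be is left for (r5,c1).
row 5 has {H,He,Li,Be}; column 3 has {H,He,B,N} — only C is left for (r5,c3).
row 7 has {He,Be,C}; column 2 has {H,Li,Be,B} — only N is left for (r7,c2).
row 7 has {He,Be,C,N}; column 5 has {H,He,B,N} — only Li is left for (r7,c5).
row 1 has {Be,B,N}; column 5 has {H,He,Li,B,N} — only C is left for (r1,c5).
row 1 has {Be,B,C,N}; column 7 has {He,Li} — only H is left for (r1,c7).
row 2 has {Li,B,N}; column 5 has {H,He,Li,B,C,N} — only Be is left for (r2,c5).
row 2 has {Li,Be,B,N}; column 7 has {H,He,Li} — only C is left for (r2,c7).
row 3 has {H,He}; column 1 has {Be,B,C,N} — only Li is left for (r3,c1).
row 3 has {H,He,Li}; column 2 has {H,Li,Be,B,N} — only C is left for (r3,c2).
row 3 has {H,He,Li,C}; column 3 has {H,He,B,C,N} — only Be is left for (r3,c3).
row 3 has {H,He,Li,Be,C}; column 4 has {He,Li,Be,N} — only B is left for (r3,c4).
row 3 has {H,He,Li,Be,B,C}; column 6 has {Be,C} — only N is left for (r3,c6).
row 5 has {H,He,Li,Be,C}; column 6 has {Be,C,N} — only B is left for (r5,c6).
row 5 has {H,He,Li,Be,B,C}; column 7 has {H,He,Li,C} — only N is left for (r5,c7).
row 6 has {B,N}; column 2 has {H,Li,Be,B,C,N} — only He is left for (r6,c2).
row 6 has {He,B,N}; column 3 has {H,He,Be,B,C,N} — only Li is left for (r6,c3).
row 6 has {He,Li,B,N}; column 6 has {Be,B,C,N} — only H is left for (r6,c6).
row 6 has {H,He,Li,B,N}; column 7 has {H,He,Li,C,N} — only Be is left for (r6,c7).
row 7 has {He,Li,Be,C,N}; column 1 has {Li,Be,B,C,N} — only H is left for (r7,c1).
row 7 has {H,He,Li,Be,C,N}; column 7 has {H,He,Li,Be,C,N} — only B is left for (r7,c7).
row 1 has {H,Be,B,C,N}; column 1 has {H,Li,Be,B,C,N} — only He is left for (r1,c1).
row 1 has {H,He,Be,B,C,N}; column 6 has {H,Be,B,C,N} — only Li is left for (r1,c6).
row 2 has {Li,Be,B,C,N}; column 4 has {He,Li,Be,B,N} — only H is left for (r2,c4).
row 2 has {H,Li,Be,B,C,N}; column 6 has {H,Li,Be,B,C,N} — only He is left for (r2,c6).
row 6 has {H,He,Li,Be,B,N}; column 4 has {H,He,Li,Be,B,N} — only C is left for (r6,c4).

He Be B N C Li H / B Li N H Be He C / Li C Be B H N He / C B H He N Be Li / Be H C Li He B N / N He Li C B H Be / H N He Be Li C B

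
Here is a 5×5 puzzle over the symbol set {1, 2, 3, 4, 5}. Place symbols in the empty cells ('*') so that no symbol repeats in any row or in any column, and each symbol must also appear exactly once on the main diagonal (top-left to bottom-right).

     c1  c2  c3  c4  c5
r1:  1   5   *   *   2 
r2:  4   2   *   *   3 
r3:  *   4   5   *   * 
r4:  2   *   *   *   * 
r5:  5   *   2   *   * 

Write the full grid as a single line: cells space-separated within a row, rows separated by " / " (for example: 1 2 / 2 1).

Cell (r2,c3): row 2 has {2,3,4}; column 3 has {2,5} → 1.
Cell (r2,c4): row 2 has {1,2,3,4}; column 4 is empty so far → 5.
Cell (r3,c1): row 3 has {4,5}; column 1 has {1,2,4,5} → 3.
Cell (r3,c5): row 3 has {3,4,5}; column 5 has {2,3} → 1.
Cell (r5,c5): row 5 has {2,5}; column 5 has {1,2,3}; the diagonal has {1,2,5} → 4.
Cell (r3,c4): row 3 has {1,3,4,5}; column 4 has {5} → 2.
Cell (r4,c4): row 4 has {2}; column 4 has {2,5}; the diagonal has {1,2,4,5} → 3.
Cell (r4,c5): row 4 has {2,3}; column 5 has {1,2,3,4} → 5.
Cell (r5,c4): row 5 has {2,4,5}; column 4 has {2,3,5} → 1.
Cell (r1,c4): row 1 has {1,2,5}; column 4 has {1,2,3,5} → 4.
Cell (r4,c2): row 4 has {2,3,5}; column 2 has {2,4,5} → 1.
Cell (r4,c3): row 4 has {1,2,3,5}; column 3 has {1,2,5} → 4.
Cell (r5,c2): row 5 has {1,2,4,5}; column 2 has {1,2,4,5} → 3.
Cell (r1,c3): row 1 has {1,2,4,5}; column 3 has {1,2,4,5} → 3.

1 5 3 4 2 / 4 2 1 5 3 / 3 4 5 2 1 / 2 1 4 3 5 / 5 3 2 1 4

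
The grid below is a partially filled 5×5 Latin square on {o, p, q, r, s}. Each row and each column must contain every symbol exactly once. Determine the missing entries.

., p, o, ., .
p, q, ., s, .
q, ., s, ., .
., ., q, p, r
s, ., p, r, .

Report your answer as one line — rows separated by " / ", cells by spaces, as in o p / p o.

At row 1, column 1: row 1 has {o,p}; column 1 has {p,q,s}; that leaves r.
At row 1, column 4: row 1 has {o,p,r}; column 4 has {p,r,s}; that leaves q.
At row 1, column 5: row 1 has {o,p,q,r}; column 5 has {r}; that leaves s.
At row 2, column 3: row 2 has {p,q,s}; column 3 has {o,p,q,s}; that leaves r.
At row 2, column 5: row 2 has {p,q,r,s}; column 5 has {r,s}; that leaves o.
At row 3, column 4: row 3 has {q,s}; column 4 has {p,q,r,s}; that leaves o.
At row 3, column 5: row 3 has {o,q,s}; column 5 has {o,r,s}; that leaves p.
At row 4, column 1: row 4 has {p,q,r}; column 1 has {p,q,r,s}; that leaves o.
At row 4, column 2: row 4 has {o,p,q,r}; column 2 has {p,q}; that leaves s.
At row 5, column 2: row 5 has {p,r,s}; column 2 has {p,q,s}; that leaves o.
At row 5, column 5: row 5 has {o,p,r,s}; column 5 has {o,p,r,s}; that leaves q.
At row 3, column 2: row 3 has {o,p,q,s}; column 2 has {o,p,q,s}; that leaves r.

r p o q s / p q r s o / q r s o p / o s q p r / s o p r q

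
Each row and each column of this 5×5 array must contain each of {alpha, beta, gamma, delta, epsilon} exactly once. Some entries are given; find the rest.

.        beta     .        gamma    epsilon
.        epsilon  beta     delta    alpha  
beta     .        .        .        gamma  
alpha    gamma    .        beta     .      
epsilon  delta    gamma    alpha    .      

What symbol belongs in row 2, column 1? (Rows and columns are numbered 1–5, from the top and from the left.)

gamma

(r1,c1): row 1 has {beta,gamma,epsilon}; column 1 has {alpha,beta,epsilon}, so it must be delta.
(r1,c3): row 1 has {beta,gamma,delta,epsilon}; column 3 has {beta,gamma}, so it must be alpha.
(r2,c1): row 2 has {alpha,beta,delta,epsilon}; column 1 has {alpha,beta,delta,epsilon}, so it must be gamma.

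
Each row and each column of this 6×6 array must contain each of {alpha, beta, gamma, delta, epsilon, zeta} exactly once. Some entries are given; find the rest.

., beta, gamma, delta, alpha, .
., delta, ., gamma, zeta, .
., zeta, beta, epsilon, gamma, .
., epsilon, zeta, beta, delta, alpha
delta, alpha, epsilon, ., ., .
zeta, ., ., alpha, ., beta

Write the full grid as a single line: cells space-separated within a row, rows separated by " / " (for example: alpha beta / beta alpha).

epsilon beta gamma delta alpha zeta / beta delta alpha gamma zeta epsilon / alpha zeta beta epsilon gamma delta / gamma epsilon zeta beta delta alpha / delta alpha epsilon zeta beta gamma / zeta gamma delta alpha epsilon beta

row 1 has {alpha,beta,gamma,delta}; column 1 has {delta,zeta} — only epsilon is left for (r1,c1).
row 1 has {alpha,beta,gamma,delta,epsilon}; column 6 has {alpha,beta} — only zeta is left for (r1,c6).
row 2 has {gamma,delta,zeta}; column 3 has {beta,gamma,epsilon,zeta} — only alpha is left for (r2,c3).
row 2 has {alpha,gamma,delta,zeta}; column 6 has {alpha,beta,zeta} — only epsilon is left for (r2,c6).
row 3 has {beta,gamma,epsilon,zeta}; column 1 has {delta,epsilon,zeta} — only alpha is left for (r3,c1).
row 3 has {alpha,beta,gamma,epsilon,zeta}; column 6 has {alpha,beta,epsilon,zeta} — only delta is left for (r3,c6).
row 4 has {alpha,beta,delta,epsilon,zeta}; column 1 has {alpha,delta,epsilon,zeta} — only gamma is left for (r4,c1).
row 5 has {alpha,delta,epsilon}; column 4 has {alpha,beta,gamma,delta,epsilon} — only zeta is left for (r5,c4).
row 5 has {alpha,delta,epsilon,zeta}; column 5 has {alpha,gamma,delta,zeta} — only beta is left for (r5,c5).
row 5 has {alpha,beta,delta,epsilon,zeta}; column 6 has {alpha,beta,delta,epsilon,zeta} — only gamma is left for (r5,c6).
row 6 has {alpha,beta,zeta}; column 2 has {alpha,beta,delta,epsilon,zeta} — only gamma is left for (r6,c2).
row 6 has {alpha,beta,gamma,zeta}; column 3 has {alpha,beta,gamma,epsilon,zeta} — only delta is left for (r6,c3).
row 6 has {alpha,beta,gamma,delta,zeta}; column 5 has {alpha,beta,gamma,delta,zeta} — only epsilon is left for (r6,c5).
row 2 has {alpha,gamma,delta,epsilon,zeta}; column 1 has {alpha,gamma,delta,epsilon,zeta} — only beta is left for (r2,c1).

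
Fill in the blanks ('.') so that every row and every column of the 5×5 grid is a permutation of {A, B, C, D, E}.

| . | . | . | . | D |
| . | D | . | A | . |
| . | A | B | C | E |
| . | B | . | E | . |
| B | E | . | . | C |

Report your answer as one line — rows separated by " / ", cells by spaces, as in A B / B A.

A C E B D / E D C A B / D A B C E / C B D E A / B E A D C

(r1,c2) = C
(r1,c4) = B
(r2,c5) = B
(r3,c1) = D
(r4,c5) = A
(r5,c4) = D
(r4,c1) = C
(r4,c3) = D
(r5,c3) = A
(r1,c3) = E
(r2,c1) = E
(r2,c3) = C
(r1,c1) = A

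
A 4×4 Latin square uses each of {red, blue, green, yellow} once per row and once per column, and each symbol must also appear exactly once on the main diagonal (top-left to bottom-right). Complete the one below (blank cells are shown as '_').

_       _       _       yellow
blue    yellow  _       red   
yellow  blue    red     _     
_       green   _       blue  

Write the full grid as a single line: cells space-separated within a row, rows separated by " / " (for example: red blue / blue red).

(r1,c1) = green
(r1,c2) = red
(r1,c3) = blue
(r2,c3) = green
(r3,c4) = green
(r4,c1) = red
(r4,c3) = yellow

green red blue yellow / blue yellow green red / yellow blue red green / red green yellow blue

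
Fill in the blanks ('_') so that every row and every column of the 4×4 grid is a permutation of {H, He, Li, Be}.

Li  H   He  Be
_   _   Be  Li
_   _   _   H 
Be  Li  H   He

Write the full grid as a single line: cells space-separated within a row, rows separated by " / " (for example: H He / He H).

Li H He Be / H He Be Li / He Be Li H / Be Li H He

At row 2, column 2: row 2 has {Li,Be}; column 2 has {H,Li}; that leaves He.
At row 3, column 1: row 3 has {H}; column 1 has {Li,Be}; that leaves He.
At row 3, column 2: row 3 has {H,He}; column 2 has {H,He,Li}; that leaves Be.
At row 3, column 3: row 3 has {H,He,Be}; column 3 has {H,He,Be}; that leaves Li.
At row 2, column 1: row 2 has {He,Li,Be}; column 1 has {He,Li,Be}; that leaves H.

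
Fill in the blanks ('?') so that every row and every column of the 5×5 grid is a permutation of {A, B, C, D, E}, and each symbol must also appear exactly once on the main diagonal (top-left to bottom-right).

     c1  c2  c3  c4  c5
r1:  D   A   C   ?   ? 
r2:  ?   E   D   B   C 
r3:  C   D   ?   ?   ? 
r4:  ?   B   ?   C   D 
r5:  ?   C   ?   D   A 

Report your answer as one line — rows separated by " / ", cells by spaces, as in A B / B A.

D A C E B / A E D B C / C D B A E / E B A C D / B C E D A

(r1,c4) = E
(r1,c5) = B
(r2,c1) = A
(r3,c3) = B
(r3,c4) = A
(r3,c5) = E
(r4,c1) = E
(r4,c3) = A
(r5,c1) = B
(r5,c3) = E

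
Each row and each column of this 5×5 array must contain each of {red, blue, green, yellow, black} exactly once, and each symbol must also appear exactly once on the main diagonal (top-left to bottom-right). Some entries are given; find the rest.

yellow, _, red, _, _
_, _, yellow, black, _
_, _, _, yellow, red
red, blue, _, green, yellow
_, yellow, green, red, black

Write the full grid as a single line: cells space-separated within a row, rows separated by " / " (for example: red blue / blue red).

(r1,c4) = blue
(r1,c5) = green
(r2,c2) = red
(r2,c5) = blue
(r3,c3) = blue
(r4,c3) = black
(r5,c1) = blue
(r1,c2) = black
(r2,c1) = green
(r3,c1) = black
(r3,c2) = green

yellow black red blue green / green red yellow black blue / black green blue yellow red / red blue black green yellow / blue yellow green red black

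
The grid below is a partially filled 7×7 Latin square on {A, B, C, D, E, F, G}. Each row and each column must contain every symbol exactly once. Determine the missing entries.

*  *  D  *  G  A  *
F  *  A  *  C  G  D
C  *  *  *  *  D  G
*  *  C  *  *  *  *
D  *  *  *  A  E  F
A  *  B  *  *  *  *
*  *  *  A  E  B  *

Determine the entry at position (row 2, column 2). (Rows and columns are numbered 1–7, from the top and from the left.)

B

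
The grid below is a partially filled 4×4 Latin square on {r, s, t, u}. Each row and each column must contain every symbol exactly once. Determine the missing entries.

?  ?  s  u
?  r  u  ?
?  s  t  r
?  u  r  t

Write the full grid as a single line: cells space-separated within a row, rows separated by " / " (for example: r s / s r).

r t s u / t r u s / u s t r / s u r t

(r1,c2) = t
(r2,c4) = s
(r3,c1) = u
(r4,c1) = s
(r1,c1) = r
(r2,c1) = t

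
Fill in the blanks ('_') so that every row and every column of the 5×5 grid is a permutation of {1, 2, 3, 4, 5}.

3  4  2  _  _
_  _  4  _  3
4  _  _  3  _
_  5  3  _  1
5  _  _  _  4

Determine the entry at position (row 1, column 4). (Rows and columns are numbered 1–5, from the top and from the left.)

1

Cell (r1,c5): row 1 has {2,3,4}; column 5 has {1,3,4} → 5.
Cell (r3,c5): row 3 has {3,4}; column 5 has {1,3,4,5} → 2.
Cell (r4,c1): row 4 has {1,3,5}; column 1 has {3,4,5} → 2.
Cell (r4,c4): row 4 has {1,2,3,5}; column 4 has {3} → 4.
Cell (r5,c3): row 5 has {4,5}; column 3 has {2,3,4} → 1.
Cell (r5,c4): row 5 has {1,4,5}; column 4 has {3,4} → 2.
Cell (r1,c4): row 1 has {2,3,4,5}; column 4 has {2,3,4} → 1.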